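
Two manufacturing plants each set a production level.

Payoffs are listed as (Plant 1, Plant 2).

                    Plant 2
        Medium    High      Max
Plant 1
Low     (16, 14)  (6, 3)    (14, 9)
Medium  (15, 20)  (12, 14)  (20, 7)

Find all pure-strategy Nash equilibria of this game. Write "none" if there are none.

Pure NE: (Low, Medium)

Plant 1 against Medium: payoffs 16, 15 → best response Low.
Plant 1 against High: payoffs 6, 12 → best response Medium.
Plant 1 against Max: payoffs 14, 20 → best response Medium.
Plant 2 against Low: payoffs 14, 3, 9 → best response Medium.
Plant 2 against Medium: payoffs 20, 14, 7 → best response Medium.
Mutual best responses: (Low, Medium).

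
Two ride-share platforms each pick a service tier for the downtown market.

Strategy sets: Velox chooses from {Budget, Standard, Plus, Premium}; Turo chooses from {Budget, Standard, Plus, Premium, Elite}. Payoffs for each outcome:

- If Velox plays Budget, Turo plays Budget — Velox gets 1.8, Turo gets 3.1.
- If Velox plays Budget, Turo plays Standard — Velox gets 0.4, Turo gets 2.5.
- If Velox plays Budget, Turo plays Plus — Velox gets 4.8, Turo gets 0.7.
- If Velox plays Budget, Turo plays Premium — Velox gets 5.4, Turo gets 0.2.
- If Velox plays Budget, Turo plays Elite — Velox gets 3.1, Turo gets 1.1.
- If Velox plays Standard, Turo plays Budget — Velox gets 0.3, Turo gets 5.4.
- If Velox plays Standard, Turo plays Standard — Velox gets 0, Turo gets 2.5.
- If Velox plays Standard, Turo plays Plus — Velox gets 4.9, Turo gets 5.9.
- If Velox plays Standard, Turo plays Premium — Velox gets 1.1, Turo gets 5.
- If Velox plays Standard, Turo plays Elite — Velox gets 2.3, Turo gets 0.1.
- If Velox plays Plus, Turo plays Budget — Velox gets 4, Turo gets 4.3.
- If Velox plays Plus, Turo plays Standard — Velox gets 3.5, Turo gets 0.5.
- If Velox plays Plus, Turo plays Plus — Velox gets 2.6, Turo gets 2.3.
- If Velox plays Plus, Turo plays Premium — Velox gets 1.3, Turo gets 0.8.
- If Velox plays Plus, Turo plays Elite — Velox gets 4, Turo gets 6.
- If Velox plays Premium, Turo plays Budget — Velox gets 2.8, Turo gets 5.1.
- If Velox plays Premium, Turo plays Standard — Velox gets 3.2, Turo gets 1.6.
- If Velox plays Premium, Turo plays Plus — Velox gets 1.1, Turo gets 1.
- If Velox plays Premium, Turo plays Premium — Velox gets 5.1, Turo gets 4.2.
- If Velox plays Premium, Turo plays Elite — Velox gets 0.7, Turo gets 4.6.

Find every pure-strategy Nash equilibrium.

(Budget, Budget): Velox can switch to Plus (1.8 → 4). Not NE.
(Budget, Standard): Velox can switch to Plus (0.4 → 3.5). Not NE.
(Budget, Plus): Velox can switch to Standard (4.8 → 4.9). Not NE.
(Budget, Premium): Turo can switch to Budget (0.2 → 3.1). Not NE.
(Budget, Elite): Velox can switch to Plus (3.1 → 4). Not NE.
(Standard, Budget): Velox can switch to Budget (0.3 → 1.8). Not NE.
(Standard, Plus): Velox gets 4.9, best alternative 4.8; Turo gets 5.9, best alternative 5.4. No profitable deviation — NE.
(Plus, Elite): Velox gets 4, best alternative 3.1; Turo gets 6, best alternative 4.3. No profitable deviation — NE.
(The remaining 12 profiles each have a profitable deviation by the same check.)

(Standard, Plus), (Plus, Elite)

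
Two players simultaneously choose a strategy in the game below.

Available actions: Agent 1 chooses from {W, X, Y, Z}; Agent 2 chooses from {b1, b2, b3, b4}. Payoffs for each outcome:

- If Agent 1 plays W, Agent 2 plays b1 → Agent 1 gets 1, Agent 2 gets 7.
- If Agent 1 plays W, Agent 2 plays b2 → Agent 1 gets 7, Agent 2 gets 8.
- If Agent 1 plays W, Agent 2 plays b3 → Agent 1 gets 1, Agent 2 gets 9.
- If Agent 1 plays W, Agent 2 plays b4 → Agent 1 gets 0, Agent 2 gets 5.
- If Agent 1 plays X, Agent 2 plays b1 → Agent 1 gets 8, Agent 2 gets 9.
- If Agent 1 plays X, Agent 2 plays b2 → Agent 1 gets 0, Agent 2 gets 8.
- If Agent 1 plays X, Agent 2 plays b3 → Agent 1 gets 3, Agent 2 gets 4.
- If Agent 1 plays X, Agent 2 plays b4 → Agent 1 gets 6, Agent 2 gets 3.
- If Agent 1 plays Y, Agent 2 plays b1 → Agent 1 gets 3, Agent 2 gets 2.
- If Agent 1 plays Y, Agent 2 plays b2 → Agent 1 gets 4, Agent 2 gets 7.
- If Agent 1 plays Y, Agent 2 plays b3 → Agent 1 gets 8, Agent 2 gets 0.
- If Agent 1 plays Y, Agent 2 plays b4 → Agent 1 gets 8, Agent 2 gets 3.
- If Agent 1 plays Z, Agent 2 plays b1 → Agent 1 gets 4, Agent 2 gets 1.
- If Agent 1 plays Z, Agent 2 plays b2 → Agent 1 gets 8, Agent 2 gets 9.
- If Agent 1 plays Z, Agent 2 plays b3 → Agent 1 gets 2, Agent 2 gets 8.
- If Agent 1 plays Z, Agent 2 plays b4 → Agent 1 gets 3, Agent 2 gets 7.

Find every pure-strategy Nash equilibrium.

Pure-strategy Nash equilibria: (X, b1), (Z, b2)

(W, b1): Agent 1 can switch to X (1 → 8). Not NE.
(W, b2): Agent 1 can switch to Z (7 → 8). Not NE.
(W, b3): Agent 1 can switch to X (1 → 3). Not NE.
(W, b4): Agent 1 can switch to X (0 → 6). Not NE.
(X, b1): Agent 1 gets 8, best alternative 4; Agent 2 gets 9, best alternative 8. No profitable deviation — NE.
(X, b2): Agent 1 can switch to W (0 → 7). Not NE.
(X, b3): Agent 1 can switch to Y (3 → 8). Not NE.
(X, b4): Agent 1 can switch to Y (6 → 8). Not NE.
(Y, b1): Agent 1 can switch to X (3 → 8). Not NE.
(Y, b2): Agent 1 can switch to W (4 → 7). Not NE.
(Y, b3): Agent 2 can switch to b1 (0 → 2). Not NE.
(Z, b2): Agent 1 gets 8, best alternative 7; Agent 2 gets 9, best alternative 8. No profitable deviation — NE.
(The remaining 4 profiles each have a profitable deviation by the same check.)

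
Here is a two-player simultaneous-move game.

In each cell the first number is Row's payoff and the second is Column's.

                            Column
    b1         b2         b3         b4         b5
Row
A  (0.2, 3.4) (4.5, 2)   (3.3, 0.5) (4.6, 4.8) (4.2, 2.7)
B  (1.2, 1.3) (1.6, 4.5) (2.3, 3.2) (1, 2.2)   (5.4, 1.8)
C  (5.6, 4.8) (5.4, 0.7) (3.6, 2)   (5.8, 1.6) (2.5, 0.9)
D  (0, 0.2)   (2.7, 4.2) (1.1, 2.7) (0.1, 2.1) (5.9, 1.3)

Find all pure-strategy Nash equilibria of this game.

For each strategy profile, look for a profitable unilateral deviation.
(A, b1): Row can switch to B (0.2 → 1.2). Not NE.
(A, b2): Row can switch to C (4.5 → 5.4). Not NE.
(A, b3): Row can switch to C (3.3 → 3.6). Not NE.
(A, b4): Row can switch to C (4.6 → 5.8). Not NE.
(A, b5): Row can switch to B (4.2 → 5.4). Not NE.
(B, b1): Row can switch to C (1.2 → 5.6). Not NE.
(C, b1): Row gets 5.6, best alternative 1.2; Column gets 4.8, best alternative 2. No profitable deviation — NE.
(The remaining 13 profiles each have a profitable deviation by the same check.)

Pure NE: (C, b1)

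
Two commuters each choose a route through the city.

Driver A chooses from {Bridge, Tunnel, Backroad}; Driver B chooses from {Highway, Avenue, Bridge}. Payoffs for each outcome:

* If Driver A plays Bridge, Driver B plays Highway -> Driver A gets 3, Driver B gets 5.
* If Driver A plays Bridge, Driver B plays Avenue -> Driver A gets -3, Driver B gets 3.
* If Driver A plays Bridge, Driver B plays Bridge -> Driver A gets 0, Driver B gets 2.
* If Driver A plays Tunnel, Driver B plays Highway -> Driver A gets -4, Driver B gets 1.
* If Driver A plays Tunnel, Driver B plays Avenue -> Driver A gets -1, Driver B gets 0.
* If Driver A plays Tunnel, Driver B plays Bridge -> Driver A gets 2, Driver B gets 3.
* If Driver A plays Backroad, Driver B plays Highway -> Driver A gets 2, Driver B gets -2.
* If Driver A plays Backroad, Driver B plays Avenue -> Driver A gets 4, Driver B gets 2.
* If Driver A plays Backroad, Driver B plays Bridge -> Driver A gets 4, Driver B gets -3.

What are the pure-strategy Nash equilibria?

The pure Nash equilibria are (Bridge, Highway), (Backroad, Avenue).

(Bridge, Highway): Driver A gets 3, best alternative 2; Driver B gets 5, best alternative 3. No profitable deviation — NE.
(Bridge, Avenue): Driver A can switch to Tunnel (-3 → -1). Not NE.
(Bridge, Bridge): Driver A can switch to Tunnel (0 → 2). Not NE.
(Tunnel, Highway): Driver A can switch to Bridge (-4 → 3). Not NE.
(Tunnel, Avenue): Driver A can switch to Backroad (-1 → 4). Not NE.
(Tunnel, Bridge): Driver A can switch to Backroad (2 → 4). Not NE.
(Backroad, Highway): Driver A can switch to Bridge (2 → 3). Not NE.
(Backroad, Avenue): Driver A gets 4, best alternative -1; Driver B gets 2, best alternative -2. No profitable deviation — NE.
(Backroad, Bridge): Driver B can switch to Highway (-3 → -2). Not NE.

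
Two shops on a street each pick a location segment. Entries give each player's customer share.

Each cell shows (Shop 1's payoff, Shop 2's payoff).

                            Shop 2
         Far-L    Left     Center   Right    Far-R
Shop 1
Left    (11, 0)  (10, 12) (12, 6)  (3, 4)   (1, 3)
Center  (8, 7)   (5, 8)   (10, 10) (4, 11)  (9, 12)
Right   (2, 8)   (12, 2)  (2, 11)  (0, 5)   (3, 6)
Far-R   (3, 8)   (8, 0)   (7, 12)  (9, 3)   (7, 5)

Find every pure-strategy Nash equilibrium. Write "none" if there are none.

The unique pure-strategy Nash equilibrium is (Center, Far-R).

For each strategy profile, look for a profitable unilateral deviation.
(Left, Far-L): Shop 2 can switch to Left (0 → 12). Not NE.
(Left, Left): Shop 1 can switch to Right (10 → 12). Not NE.
(Left, Center): Shop 2 can switch to Left (6 → 12). Not NE.
(Left, Right): Shop 1 can switch to Center (3 → 4). Not NE.
(Left, Far-R): Shop 1 can switch to Center (1 → 9). Not NE.
(Center, Far-L): Shop 1 can switch to Left (8 → 11). Not NE.
(Center, Far-R): Shop 1 gets 9, best alternative 7; Shop 2 gets 12, best alternative 11. No profitable deviation — NE.
(The remaining 13 profiles each have a profitable deviation by the same check.)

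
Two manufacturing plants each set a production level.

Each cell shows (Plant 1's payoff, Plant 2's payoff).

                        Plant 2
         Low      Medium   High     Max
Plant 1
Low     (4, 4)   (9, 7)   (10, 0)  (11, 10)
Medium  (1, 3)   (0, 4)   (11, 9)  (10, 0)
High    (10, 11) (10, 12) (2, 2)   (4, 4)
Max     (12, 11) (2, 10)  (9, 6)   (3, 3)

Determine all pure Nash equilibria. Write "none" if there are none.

(Low, Low): Plant 1 can switch to High (4 → 10). Not NE.
(Low, Medium): Plant 1 can switch to High (9 → 10). Not NE.
(Low, High): Plant 1 can switch to Medium (10 → 11). Not NE.
(Low, Max): Plant 1 gets 11, best alternative 10; Plant 2 gets 10, best alternative 7. No profitable deviation — NE.
(Medium, Low): Plant 1 can switch to Low (1 → 4). Not NE.
(Medium, Medium): Plant 1 can switch to Low (0 → 9). Not NE.
(Medium, High): Plant 1 gets 11, best alternative 10; Plant 2 gets 9, best alternative 4. No profitable deviation — NE.
(Medium, Max): Plant 1 can switch to Low (10 → 11). Not NE.
(High, Medium): Plant 1 gets 10, best alternative 9; Plant 2 gets 12, best alternative 11. No profitable deviation — NE.
(Max, Low): Plant 1 gets 12, best alternative 10; Plant 2 gets 11, best alternative 10. No profitable deviation — NE.
(The remaining 6 profiles each have a profitable deviation by the same check.)

Pure-strategy Nash equilibria: (Low, Max); (Medium, High); (High, Medium); (Max, Low)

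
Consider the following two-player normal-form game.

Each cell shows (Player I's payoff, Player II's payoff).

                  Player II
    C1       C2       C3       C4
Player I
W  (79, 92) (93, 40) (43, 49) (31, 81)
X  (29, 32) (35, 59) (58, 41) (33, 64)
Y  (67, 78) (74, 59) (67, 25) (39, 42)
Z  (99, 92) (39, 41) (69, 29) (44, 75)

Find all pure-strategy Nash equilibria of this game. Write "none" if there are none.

For each strategy profile, look for a profitable unilateral deviation.
(W, C1): Player I can switch to Z (79 → 99). Not NE.
(W, C2): Player II can switch to C1 (40 → 92). Not NE.
(W, C3): Player I can switch to X (43 → 58). Not NE.
(W, C4): Player I can switch to X (31 → 33). Not NE.
(X, C1): Player I can switch to W (29 → 79). Not NE.
(X, C2): Player I can switch to W (35 → 93). Not NE.
(X, C3): Player I can switch to Y (58 → 67). Not NE.
(X, C4): Player I can switch to Y (33 → 39). Not NE.
(Y, C1): Player I can switch to W (67 → 79). Not NE.
(Y, C2): Player I can switch to W (74 → 93). Not NE.
(Y, C3): Player I can switch to Z (67 → 69). Not NE.
(Y, C4): Player I can switch to Z (39 → 44). Not NE.
(Z, C1): Player I gets 99, best alternative 79; Player II gets 92, best alternative 75. No profitable deviation — NE.
(The remaining 3 profiles each have a profitable deviation by the same check.)

(Z, C1)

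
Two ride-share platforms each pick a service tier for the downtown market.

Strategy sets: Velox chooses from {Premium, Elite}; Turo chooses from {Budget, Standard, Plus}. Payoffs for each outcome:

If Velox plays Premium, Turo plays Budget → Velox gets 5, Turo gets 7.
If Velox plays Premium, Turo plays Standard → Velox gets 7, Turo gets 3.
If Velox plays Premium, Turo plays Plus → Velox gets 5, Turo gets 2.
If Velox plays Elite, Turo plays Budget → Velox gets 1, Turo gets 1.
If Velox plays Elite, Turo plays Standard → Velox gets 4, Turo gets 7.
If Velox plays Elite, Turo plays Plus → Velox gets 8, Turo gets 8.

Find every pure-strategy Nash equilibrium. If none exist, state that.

Velox against Budget: payoffs 5, 1 → best response Premium.
Velox against Standard: payoffs 7, 4 → best response Premium.
Velox against Plus: payoffs 5, 8 → best response Elite.
Turo against Premium: payoffs 7, 3, 2 → best response Budget.
Turo against Elite: payoffs 1, 7, 8 → best response Plus.
Mutual best responses: (Premium, Budget); (Elite, Plus).

Pure-strategy Nash equilibria: (Premium, Budget); (Elite, Plus)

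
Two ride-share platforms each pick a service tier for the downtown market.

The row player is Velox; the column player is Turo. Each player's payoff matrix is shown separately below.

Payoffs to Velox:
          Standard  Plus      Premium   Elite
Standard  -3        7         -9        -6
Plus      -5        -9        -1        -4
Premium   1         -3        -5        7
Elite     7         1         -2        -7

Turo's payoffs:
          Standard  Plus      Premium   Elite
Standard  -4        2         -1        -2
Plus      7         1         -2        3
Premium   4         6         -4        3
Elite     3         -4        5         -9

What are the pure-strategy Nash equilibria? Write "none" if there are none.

Velox against Standard: payoffs -3, -5, 1, 7 → best response Elite.
Velox against Plus: payoffs 7, -9, -3, 1 → best response Standard.
Velox against Premium: payoffs -9, -1, -5, -2 → best response Plus.
Velox against Elite: payoffs -6, -4, 7, -7 → best response Premium.
Turo against Standard: payoffs -4, 2, -1, -2 → best response Plus.
Turo against Plus: payoffs 7, 1, -2, 3 → best response Standard.
Turo against Premium: payoffs 4, 6, -4, 3 → best response Plus.
Turo against Elite: payoffs 3, -4, 5, -9 → best response Premium.
Mutual best responses: (Standard, Plus).

Pure NE: (Standard, Plus)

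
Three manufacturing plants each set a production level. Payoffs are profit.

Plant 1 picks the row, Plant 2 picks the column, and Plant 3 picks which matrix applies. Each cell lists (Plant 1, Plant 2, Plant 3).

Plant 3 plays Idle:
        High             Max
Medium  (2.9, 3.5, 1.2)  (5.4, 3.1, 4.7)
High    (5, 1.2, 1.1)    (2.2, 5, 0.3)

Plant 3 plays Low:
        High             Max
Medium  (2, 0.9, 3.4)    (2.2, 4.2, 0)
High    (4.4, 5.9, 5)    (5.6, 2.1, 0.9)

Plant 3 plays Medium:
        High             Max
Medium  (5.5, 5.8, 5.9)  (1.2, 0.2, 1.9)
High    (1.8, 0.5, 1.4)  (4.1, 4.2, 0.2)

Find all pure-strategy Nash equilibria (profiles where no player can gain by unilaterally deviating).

Check each profile: it is a Nash equilibrium iff no player can strictly gain by switching unilaterally.
(Medium, High, Idle): Plant 1 can switch to High (2.9 → 5). Not NE.
(Medium, High, Low): Plant 1 can switch to High (2 → 4.4). Not NE.
(Medium, High, Medium): Plant 1 gets 5.5, best alternative 1.8; Plant 2 gets 5.8, best alternative 0.2; Plant 3 gets 5.9, best alternative 3.4. No profitable deviation — NE.
(Medium, Max, Idle): Plant 2 can switch to High (3.1 → 3.5). Not NE.
(Medium, Max, Low): Plant 1 can switch to High (2.2 → 5.6). Not NE.
(Medium, Max, Medium): Plant 1 can switch to High (1.2 → 4.1). Not NE.
(High, High, Idle): Plant 2 can switch to Max (1.2 → 5). Not NE.
(High, High, Low): Plant 1 gets 4.4, best alternative 2; Plant 2 gets 5.9, best alternative 2.1; Plant 3 gets 5, best alternative 1.4. No profitable deviation — NE.
(The remaining 4 profiles each have a profitable deviation by the same check.)

Pure-strategy Nash equilibria: (Medium, High, Medium) and (High, High, Low)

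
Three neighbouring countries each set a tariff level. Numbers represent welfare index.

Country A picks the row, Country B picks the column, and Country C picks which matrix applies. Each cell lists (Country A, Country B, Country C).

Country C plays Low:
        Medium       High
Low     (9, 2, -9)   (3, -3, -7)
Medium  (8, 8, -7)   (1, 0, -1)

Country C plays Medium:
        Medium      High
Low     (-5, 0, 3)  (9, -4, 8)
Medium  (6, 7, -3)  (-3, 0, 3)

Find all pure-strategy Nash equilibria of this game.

(Low, Medium, Low): Country C can switch to Medium (-9 → 3). Not NE.
(Low, Medium, Medium): Country A can switch to Medium (-5 → 6). Not NE.
(Low, High, Low): Country B can switch to Medium (-3 → 2). Not NE.
(Low, High, Medium): Country B can switch to Medium (-4 → 0). Not NE.
(Medium, Medium, Low): Country A can switch to Low (8 → 9). Not NE.
(Medium, Medium, Medium): Country A gets 6, best alternative -5; Country B gets 7, best alternative 0; Country C gets -3, best alternative -7. No profitable deviation — NE.
(Medium, High, Low): Country A can switch to Low (1 → 3). Not NE.
(Medium, High, Medium): Country A can switch to Low (-3 → 9). Not NE.

(Medium, Medium, Medium)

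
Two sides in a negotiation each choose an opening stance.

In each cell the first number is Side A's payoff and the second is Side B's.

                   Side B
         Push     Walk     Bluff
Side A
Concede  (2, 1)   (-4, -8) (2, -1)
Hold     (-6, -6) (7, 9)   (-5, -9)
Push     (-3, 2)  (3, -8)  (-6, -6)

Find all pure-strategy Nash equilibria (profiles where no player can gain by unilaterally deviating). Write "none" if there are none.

(Concede, Push), (Hold, Walk)

Check each profile: it is a Nash equilibrium iff no player can strictly gain by switching unilaterally.
(Concede, Push): Side A gets 2, best alternative -3; Side B gets 1, best alternative -1. No profitable deviation — NE.
(Concede, Walk): Side A can switch to Hold (-4 → 7). Not NE.
(Concede, Bluff): Side B can switch to Push (-1 → 1). Not NE.
(Hold, Push): Side A can switch to Concede (-6 → 2). Not NE.
(Hold, Walk): Side A gets 7, best alternative 3; Side B gets 9, best alternative -6. No profitable deviation — NE.
(Hold, Bluff): Side A can switch to Concede (-5 → 2). Not NE.
(Push, Push): Side A can switch to Concede (-3 → 2). Not NE.
(Push, Walk): Side A can switch to Hold (3 → 7). Not NE.
(Push, Bluff): Side A can switch to Concede (-6 → 2). Not NE.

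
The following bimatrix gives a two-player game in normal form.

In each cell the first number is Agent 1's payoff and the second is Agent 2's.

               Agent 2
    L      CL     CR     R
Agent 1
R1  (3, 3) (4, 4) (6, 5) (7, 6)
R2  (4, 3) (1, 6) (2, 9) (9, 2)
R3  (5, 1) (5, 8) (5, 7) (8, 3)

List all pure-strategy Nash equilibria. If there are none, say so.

Pure NE: (R3, CL)

Agent 1 against L: payoffs 3, 4, 5 → best response R3.
Agent 1 against CL: payoffs 4, 1, 5 → best response R3.
Agent 1 against CR: payoffs 6, 2, 5 → best response R1.
Agent 1 against R: payoffs 7, 9, 8 → best response R2.
Agent 2 against R1: payoffs 3, 4, 5, 6 → best response R.
Agent 2 against R2: payoffs 3, 6, 9, 2 → best response CR.
Agent 2 against R3: payoffs 1, 8, 7, 3 → best response CL.
Mutual best responses: (R3, CL).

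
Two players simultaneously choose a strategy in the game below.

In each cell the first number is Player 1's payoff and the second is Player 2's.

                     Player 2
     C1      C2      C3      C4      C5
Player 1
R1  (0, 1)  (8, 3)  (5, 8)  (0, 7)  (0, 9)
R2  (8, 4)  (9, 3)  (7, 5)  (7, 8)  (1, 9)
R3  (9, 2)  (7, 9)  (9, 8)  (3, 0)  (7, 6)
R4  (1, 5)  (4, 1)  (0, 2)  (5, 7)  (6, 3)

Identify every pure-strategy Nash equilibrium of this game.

For each strategy profile, look for a profitable unilateral deviation.
(R1, C1): Player 1 can switch to R2 (0 → 8). Not NE.
(R1, C2): Player 1 can switch to R2 (8 → 9). Not NE.
(R1, C3): Player 1 can switch to R2 (5 → 7). Not NE.
(R1, C4): Player 1 can switch to R2 (0 → 7). Not NE.
(R1, C5): Player 1 can switch to R2 (0 → 1). Not NE.
(R2, C1): Player 1 can switch to R3 (8 → 9). Not NE.
(R2, C2): Player 2 can switch to C1 (3 → 4). Not NE.
(R2, C3): Player 1 can switch to R3 (7 → 9). Not NE.
(R2, C4): Player 2 can switch to C5 (8 → 9). Not NE.
(R2, C5): Player 1 can switch to R3 (1 → 7). Not NE.
(The remaining 10 profiles each have a profitable deviation by the same check.)

There is no pure-strategy Nash equilibrium.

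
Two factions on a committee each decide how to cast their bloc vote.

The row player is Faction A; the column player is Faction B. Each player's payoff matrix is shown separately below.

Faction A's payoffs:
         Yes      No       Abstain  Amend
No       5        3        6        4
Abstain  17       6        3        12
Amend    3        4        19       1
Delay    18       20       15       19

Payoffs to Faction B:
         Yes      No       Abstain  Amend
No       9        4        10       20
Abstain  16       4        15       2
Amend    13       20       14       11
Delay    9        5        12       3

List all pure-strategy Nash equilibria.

No pure-strategy Nash equilibrium.

Faction A against Yes: payoffs 5, 17, 3, 18 → best response Delay.
Faction A against No: payoffs 3, 6, 4, 20 → best response Delay.
Faction A against Abstain: payoffs 6, 3, 19, 15 → best response Amend.
Faction A against Amend: payoffs 4, 12, 1, 19 → best response Delay.
Faction B against No: payoffs 9, 4, 10, 20 → best response Amend.
Faction B against Abstain: payoffs 16, 4, 15, 2 → best response Yes.
Faction B against Amend: payoffs 13, 20, 14, 11 → best response No.
Faction B against Delay: payoffs 9, 5, 12, 3 → best response Abstain.
No profile is a mutual best response for all players.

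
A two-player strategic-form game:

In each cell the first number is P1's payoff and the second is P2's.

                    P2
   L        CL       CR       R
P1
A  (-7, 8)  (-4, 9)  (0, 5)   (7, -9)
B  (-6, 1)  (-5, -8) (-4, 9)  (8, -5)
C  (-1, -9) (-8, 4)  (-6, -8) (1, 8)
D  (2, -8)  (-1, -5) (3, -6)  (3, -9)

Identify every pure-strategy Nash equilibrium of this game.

(A, L): P1 can switch to B (-7 → -6). Not NE.
(A, CL): P1 can switch to D (-4 → -1). Not NE.
(A, CR): P1 can switch to D (0 → 3). Not NE.
(A, R): P1 can switch to B (7 → 8). Not NE.
(B, L): P1 can switch to C (-6 → -1). Not NE.
(B, CL): P1 can switch to A (-5 → -4). Not NE.
(B, CR): P1 can switch to A (-4 → 0). Not NE.
(B, R): P2 can switch to L (-5 → 1). Not NE.
(C, L): P1 can switch to D (-1 → 2). Not NE.
(C, CL): P1 can switch to A (-8 → -4). Not NE.
(C, CR): P1 can switch to A (-6 → 0). Not NE.
(C, R): P1 can switch to A (1 → 7). Not NE.
(D, CL): P1 gets -1, best alternative -4; P2 gets -5, best alternative -6. No profitable deviation — NE.
(The remaining 3 profiles each have a profitable deviation by the same check.)

Pure NE: (D, CL)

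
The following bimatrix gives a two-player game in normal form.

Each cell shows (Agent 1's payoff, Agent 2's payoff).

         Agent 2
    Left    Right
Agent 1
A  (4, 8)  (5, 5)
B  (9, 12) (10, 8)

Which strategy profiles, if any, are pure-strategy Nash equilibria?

(A, Left): Agent 1 can switch to B (4 → 9). Not NE.
(A, Right): Agent 1 can switch to B (5 → 10). Not NE.
(B, Left): Agent 1 gets 9, best alternative 4; Agent 2 gets 12, best alternative 8. No profitable deviation — NE.
(B, Right): Agent 2 can switch to Left (8 → 12). Not NE.

The unique pure-strategy Nash equilibrium is (B, Left).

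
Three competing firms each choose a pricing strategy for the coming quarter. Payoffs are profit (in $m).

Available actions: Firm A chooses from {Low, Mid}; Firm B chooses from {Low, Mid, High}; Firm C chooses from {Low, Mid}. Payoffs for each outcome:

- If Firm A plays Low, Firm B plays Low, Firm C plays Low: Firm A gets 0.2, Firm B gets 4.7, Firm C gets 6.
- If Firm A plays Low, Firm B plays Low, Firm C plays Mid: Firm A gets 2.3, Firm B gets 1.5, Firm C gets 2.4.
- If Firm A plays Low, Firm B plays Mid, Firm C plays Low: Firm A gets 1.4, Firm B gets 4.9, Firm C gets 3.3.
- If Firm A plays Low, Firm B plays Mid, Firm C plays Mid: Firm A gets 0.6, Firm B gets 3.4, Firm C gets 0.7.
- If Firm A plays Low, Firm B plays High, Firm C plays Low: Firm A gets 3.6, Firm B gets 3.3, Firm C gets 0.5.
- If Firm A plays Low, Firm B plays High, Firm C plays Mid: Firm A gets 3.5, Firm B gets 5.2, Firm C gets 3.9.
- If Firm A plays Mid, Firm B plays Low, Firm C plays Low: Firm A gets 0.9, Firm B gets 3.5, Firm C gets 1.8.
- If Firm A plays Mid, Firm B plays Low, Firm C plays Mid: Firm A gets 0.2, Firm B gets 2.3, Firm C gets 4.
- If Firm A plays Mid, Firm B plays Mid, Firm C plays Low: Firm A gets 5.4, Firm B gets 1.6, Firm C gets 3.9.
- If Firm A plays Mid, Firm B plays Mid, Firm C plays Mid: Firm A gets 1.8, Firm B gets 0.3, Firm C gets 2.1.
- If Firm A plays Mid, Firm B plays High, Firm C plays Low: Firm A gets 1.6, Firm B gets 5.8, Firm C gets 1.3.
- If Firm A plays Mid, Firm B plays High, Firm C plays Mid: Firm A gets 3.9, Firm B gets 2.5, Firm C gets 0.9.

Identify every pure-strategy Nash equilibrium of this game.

No pure-strategy Nash equilibrium.

For each strategy profile, look for a profitable unilateral deviation.
(Low, Low, Low): Firm A can switch to Mid (0.2 → 0.9). Not NE.
(Low, Low, Mid): Firm B can switch to Mid (1.5 → 3.4). Not NE.
(Low, Mid, Low): Firm A can switch to Mid (1.4 → 5.4). Not NE.
(Low, Mid, Mid): Firm A can switch to Mid (0.6 → 1.8). Not NE.
(Low, High, Low): Firm B can switch to Low (3.3 → 4.7). Not NE.
(Low, High, Mid): Firm A can switch to Mid (3.5 → 3.9). Not NE.
(Mid, Low, Low): Firm B can switch to High (3.5 → 5.8). Not NE.
(Mid, Low, Mid): Firm A can switch to Low (0.2 → 2.3). Not NE.
(Mid, Mid, Low): Firm B can switch to Low (1.6 → 3.5). Not NE.
(Mid, Mid, Mid): Firm B can switch to Low (0.3 → 2.3). Not NE.
(Mid, High, Low): Firm A can switch to Low (1.6 → 3.6). Not NE.
(Mid, High, Mid): Firm C can switch to Low (0.9 → 1.3). Not NE.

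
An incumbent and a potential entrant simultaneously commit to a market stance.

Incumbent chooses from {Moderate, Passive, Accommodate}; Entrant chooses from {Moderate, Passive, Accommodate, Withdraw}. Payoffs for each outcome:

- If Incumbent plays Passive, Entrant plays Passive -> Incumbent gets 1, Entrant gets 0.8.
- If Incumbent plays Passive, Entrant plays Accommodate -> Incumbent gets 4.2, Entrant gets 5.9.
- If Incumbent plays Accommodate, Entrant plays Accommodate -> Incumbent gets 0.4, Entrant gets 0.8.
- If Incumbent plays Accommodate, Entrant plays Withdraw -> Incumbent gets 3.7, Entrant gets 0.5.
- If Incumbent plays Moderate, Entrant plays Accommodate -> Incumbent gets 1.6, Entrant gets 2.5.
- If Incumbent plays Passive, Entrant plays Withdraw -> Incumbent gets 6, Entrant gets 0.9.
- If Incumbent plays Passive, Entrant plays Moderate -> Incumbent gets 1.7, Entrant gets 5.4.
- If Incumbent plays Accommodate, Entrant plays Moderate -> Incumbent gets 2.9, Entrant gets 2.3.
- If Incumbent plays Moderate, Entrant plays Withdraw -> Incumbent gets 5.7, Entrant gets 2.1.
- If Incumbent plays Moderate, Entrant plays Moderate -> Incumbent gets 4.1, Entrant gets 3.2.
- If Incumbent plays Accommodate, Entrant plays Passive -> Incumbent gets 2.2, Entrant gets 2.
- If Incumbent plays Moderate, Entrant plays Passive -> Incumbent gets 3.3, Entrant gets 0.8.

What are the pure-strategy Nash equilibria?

(Moderate, Moderate) and (Passive, Accommodate)

Incumbent against Moderate: payoffs 4.1, 1.7, 2.9 → best response Moderate.
Incumbent against Passive: payoffs 3.3, 1, 2.2 → best response Moderate.
Incumbent against Accommodate: payoffs 1.6, 4.2, 0.4 → best response Passive.
Incumbent against Withdraw: payoffs 5.7, 6, 3.7 → best response Passive.
Entrant against Moderate: payoffs 3.2, 0.8, 2.5, 2.1 → best response Moderate.
Entrant against Passive: payoffs 5.4, 0.8, 5.9, 0.9 → best response Accommodate.
Entrant against Accommodate: payoffs 2.3, 2, 0.8, 0.5 → best response Moderate.
Mutual best responses: (Moderate, Moderate); (Passive, Accommodate).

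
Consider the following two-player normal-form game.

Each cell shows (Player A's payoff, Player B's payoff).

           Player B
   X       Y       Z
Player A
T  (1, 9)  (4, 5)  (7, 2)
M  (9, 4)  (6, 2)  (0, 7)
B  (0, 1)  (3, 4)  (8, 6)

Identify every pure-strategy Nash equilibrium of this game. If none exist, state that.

(B, Z)

Mark each player's best response to every combination of opponents' strategies; a profile where every player is best-responding is a pure Nash equilibrium.
Player A against X: payoffs 1, 9, 0 → best response M.
Player A against Y: payoffs 4, 6, 3 → best response M.
Player A against Z: payoffs 7, 0, 8 → best response B.
Player B against T: payoffs 9, 5, 2 → best response X.
Player B against M: payoffs 4, 2, 7 → best response Z.
Player B against B: payoffs 1, 4, 6 → best response Z.
Mutual best responses: (B, Z).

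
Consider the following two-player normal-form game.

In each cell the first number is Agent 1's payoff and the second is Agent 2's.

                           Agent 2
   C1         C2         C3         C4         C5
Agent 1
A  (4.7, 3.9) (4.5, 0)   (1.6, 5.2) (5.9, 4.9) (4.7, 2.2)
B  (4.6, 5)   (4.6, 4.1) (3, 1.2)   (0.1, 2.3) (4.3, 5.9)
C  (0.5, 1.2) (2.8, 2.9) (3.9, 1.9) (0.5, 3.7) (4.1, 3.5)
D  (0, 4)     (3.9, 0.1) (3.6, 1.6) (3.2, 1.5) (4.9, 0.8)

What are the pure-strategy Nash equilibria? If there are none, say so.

Mark each player's best response to every combination of opponents' strategies; a profile where every player is best-responding is a pure Nash equilibrium.
Agent 1 against C1: payoffs 4.7, 4.6, 0.5, 0 → best response A.
Agent 1 against C2: payoffs 4.5, 4.6, 2.8, 3.9 → best response B.
Agent 1 against C3: payoffs 1.6, 3, 3.9, 3.6 → best response C.
Agent 1 against C4: payoffs 5.9, 0.1, 0.5, 3.2 → best response A.
Agent 1 against C5: payoffs 4.7, 4.3, 4.1, 4.9 → best response D.
Agent 2 against A: payoffs 3.9, 0, 5.2, 4.9, 2.2 → best response C3.
Agent 2 against B: payoffs 5, 4.1, 1.2, 2.3, 5.9 → best response C5.
Agent 2 against C: payoffs 1.2, 2.9, 1.9, 3.7, 3.5 → best response C4.
Agent 2 against D: payoffs 4, 0.1, 1.6, 1.5, 0.8 → best response C1.
No profile is a mutual best response for all players.

There is no pure-strategy Nash equilibrium.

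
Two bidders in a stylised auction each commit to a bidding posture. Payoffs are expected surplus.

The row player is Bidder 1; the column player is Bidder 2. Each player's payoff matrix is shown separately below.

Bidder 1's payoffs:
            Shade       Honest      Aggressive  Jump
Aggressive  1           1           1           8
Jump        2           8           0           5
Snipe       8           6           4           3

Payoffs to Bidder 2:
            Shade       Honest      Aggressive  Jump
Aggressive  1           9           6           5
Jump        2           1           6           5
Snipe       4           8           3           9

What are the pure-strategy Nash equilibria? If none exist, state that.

Bidder 1 against Shade: payoffs 1, 2, 8 → best response Snipe.
Bidder 1 against Honest: payoffs 1, 8, 6 → best response Jump.
Bidder 1 against Aggressive: payoffs 1, 0, 4 → best response Snipe.
Bidder 1 against Jump: payoffs 8, 5, 3 → best response Aggressive.
Bidder 2 against Aggressive: payoffs 1, 9, 6, 5 → best response Honest.
Bidder 2 against Jump: payoffs 2, 1, 6, 5 → best response Aggressive.
Bidder 2 against Snipe: payoffs 4, 8, 3, 9 → best response Jump.
No profile is a mutual best response for all players.

This game has no pure Nash equilibrium.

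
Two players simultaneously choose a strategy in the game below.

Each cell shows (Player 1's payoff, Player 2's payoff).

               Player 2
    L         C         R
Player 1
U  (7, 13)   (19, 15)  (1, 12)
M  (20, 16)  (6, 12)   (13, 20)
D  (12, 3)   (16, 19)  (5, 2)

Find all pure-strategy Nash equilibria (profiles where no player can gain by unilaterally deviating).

(U, L): Player 1 can switch to M (7 → 20). Not NE.
(U, C): Player 1 gets 19, best alternative 16; Player 2 gets 15, best alternative 13. No profitable deviation — NE.
(U, R): Player 1 can switch to M (1 → 13). Not NE.
(M, L): Player 2 can switch to R (16 → 20). Not NE.
(M, C): Player 1 can switch to U (6 → 19). Not NE.
(M, R): Player 1 gets 13, best alternative 5; Player 2 gets 20, best alternative 16. No profitable deviation — NE.
(D, L): Player 1 can switch to M (12 → 20). Not NE.
(D, C): Player 1 can switch to U (16 → 19). Not NE.
(D, R): Player 1 can switch to M (5 → 13). Not NE.

(U, C); (M, R)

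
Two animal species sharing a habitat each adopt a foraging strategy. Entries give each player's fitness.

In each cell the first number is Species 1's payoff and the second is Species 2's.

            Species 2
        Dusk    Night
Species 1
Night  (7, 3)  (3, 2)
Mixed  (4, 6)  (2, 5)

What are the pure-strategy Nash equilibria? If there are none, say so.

(Night, Dusk)

Check each profile: it is a Nash equilibrium iff no player can strictly gain by switching unilaterally.
(Night, Dusk): Species 1 gets 7, best alternative 4; Species 2 gets 3, best alternative 2. No profitable deviation — NE.
(Night, Night): Species 2 can switch to Dusk (2 → 3). Not NE.
(Mixed, Dusk): Species 1 can switch to Night (4 → 7). Not NE.
(Mixed, Night): Species 1 can switch to Night (2 → 3). Not NE.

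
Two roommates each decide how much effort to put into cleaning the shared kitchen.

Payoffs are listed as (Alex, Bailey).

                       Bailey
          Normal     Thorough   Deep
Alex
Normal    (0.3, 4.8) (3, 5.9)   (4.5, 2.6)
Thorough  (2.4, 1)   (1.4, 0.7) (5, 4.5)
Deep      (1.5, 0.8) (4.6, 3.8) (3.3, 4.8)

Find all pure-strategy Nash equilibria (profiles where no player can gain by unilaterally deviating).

(Normal, Normal): Alex can switch to Thorough (0.3 → 2.4). Not NE.
(Normal, Thorough): Alex can switch to Deep (3 → 4.6). Not NE.
(Normal, Deep): Alex can switch to Thorough (4.5 → 5). Not NE.
(Thorough, Normal): Bailey can switch to Deep (1 → 4.5). Not NE.
(Thorough, Thorough): Alex can switch to Normal (1.4 → 3). Not NE.
(Thorough, Deep): Alex gets 5, best alternative 4.5; Bailey gets 4.5, best alternative 1. No profitable deviation — NE.
(Deep, Normal): Alex can switch to Thorough (1.5 → 2.4). Not NE.
(Deep, Thorough): Bailey can switch to Deep (3.8 → 4.8). Not NE.
(Deep, Deep): Alex can switch to Normal (3.3 → 4.5). Not NE.

Pure NE: (Thorough, Deep)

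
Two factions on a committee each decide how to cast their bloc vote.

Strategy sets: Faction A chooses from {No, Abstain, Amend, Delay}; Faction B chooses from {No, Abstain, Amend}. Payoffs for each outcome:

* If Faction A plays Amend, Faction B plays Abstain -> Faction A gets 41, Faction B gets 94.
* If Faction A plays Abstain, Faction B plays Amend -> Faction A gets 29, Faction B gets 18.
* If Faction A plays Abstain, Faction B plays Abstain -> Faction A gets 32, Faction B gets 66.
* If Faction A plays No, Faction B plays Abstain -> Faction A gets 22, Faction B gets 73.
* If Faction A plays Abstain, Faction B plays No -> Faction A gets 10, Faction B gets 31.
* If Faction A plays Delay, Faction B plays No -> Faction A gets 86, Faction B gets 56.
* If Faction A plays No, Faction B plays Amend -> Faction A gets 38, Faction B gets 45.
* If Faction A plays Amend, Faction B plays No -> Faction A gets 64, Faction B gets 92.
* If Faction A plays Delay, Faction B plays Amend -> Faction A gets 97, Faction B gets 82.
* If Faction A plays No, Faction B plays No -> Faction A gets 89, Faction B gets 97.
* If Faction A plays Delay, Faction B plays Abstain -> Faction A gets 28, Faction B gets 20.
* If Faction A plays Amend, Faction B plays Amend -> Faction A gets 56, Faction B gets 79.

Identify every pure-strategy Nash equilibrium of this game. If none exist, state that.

Mark each player's best response to every combination of opponents' strategies; a profile where every player is best-responding is a pure Nash equilibrium.
Faction A against No: payoffs 89, 10, 64, 86 → best response No.
Faction A against Abstain: payoffs 22, 32, 41, 28 → best response Amend.
Faction A against Amend: payoffs 38, 29, 56, 97 → best response Delay.
Faction B against No: payoffs 97, 73, 45 → best response No.
Faction B against Abstain: payoffs 31, 66, 18 → best response Abstain.
Faction B against Amend: payoffs 92, 94, 79 → best response Abstain.
Faction B against Delay: payoffs 56, 20, 82 → best response Amend.
Mutual best responses: (No, No); (Amend, Abstain); (Delay, Amend).

(No, No) and (Amend, Abstain) and (Delay, Amend)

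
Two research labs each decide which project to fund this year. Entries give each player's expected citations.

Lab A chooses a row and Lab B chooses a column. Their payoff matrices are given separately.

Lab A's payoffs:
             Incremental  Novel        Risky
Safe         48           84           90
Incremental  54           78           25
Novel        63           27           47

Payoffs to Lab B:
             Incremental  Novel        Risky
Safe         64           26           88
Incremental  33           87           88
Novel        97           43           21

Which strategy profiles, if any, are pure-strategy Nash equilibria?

The pure Nash equilibria are (Safe, Risky), (Novel, Incremental).

Lab A against Incremental: payoffs 48, 54, 63 → best response Novel.
Lab A against Novel: payoffs 84, 78, 27 → best response Safe.
Lab A against Risky: payoffs 90, 25, 47 → best response Safe.
Lab B against Safe: payoffs 64, 26, 88 → best response Risky.
Lab B against Incremental: payoffs 33, 87, 88 → best response Risky.
Lab B against Novel: payoffs 97, 43, 21 → best response Incremental.
Mutual best responses: (Safe, Risky); (Novel, Incremental).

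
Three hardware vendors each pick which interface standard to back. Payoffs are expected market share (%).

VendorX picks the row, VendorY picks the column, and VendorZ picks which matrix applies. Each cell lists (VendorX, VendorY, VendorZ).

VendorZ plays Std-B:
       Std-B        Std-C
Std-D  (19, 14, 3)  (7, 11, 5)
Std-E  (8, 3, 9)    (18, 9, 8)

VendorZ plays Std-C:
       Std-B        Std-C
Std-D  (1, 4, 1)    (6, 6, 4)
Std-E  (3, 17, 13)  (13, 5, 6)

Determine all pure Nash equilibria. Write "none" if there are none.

Pure-strategy Nash equilibria: (Std-D, Std-B, Std-B); (Std-E, Std-B, Std-C); (Std-E, Std-C, Std-B)

(Std-D, Std-B, Std-B): VendorX gets 19, best alternative 8; VendorY gets 14, best alternative 11; VendorZ gets 3, best alternative 1. No profitable deviation — NE.
(Std-D, Std-B, Std-C): VendorX can switch to Std-E (1 → 3). Not NE.
(Std-D, Std-C, Std-B): VendorX can switch to Std-E (7 → 18). Not NE.
(Std-D, Std-C, Std-C): VendorX can switch to Std-E (6 → 13). Not NE.
(Std-E, Std-B, Std-B): VendorX can switch to Std-D (8 → 19). Not NE.
(Std-E, Std-B, Std-C): VendorX gets 3, best alternative 1; VendorY gets 17, best alternative 5; VendorZ gets 13, best alternative 9. No profitable deviation — NE.
(Std-E, Std-C, Std-B): VendorX gets 18, best alternative 7; VendorY gets 9, best alternative 3; VendorZ gets 8, best alternative 6. No profitable deviation — NE.
(Std-E, Std-C, Std-C): VendorY can switch to Std-B (5 → 17). Not NE.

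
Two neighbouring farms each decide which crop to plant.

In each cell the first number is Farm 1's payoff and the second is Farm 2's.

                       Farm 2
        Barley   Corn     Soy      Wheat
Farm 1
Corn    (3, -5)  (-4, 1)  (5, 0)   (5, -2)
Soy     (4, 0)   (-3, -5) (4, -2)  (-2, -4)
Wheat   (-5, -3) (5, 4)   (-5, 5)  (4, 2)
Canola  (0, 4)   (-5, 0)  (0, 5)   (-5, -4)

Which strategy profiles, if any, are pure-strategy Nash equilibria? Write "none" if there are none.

(Corn, Barley): Farm 1 can switch to Soy (3 → 4). Not NE.
(Corn, Corn): Farm 1 can switch to Soy (-4 → -3). Not NE.
(Corn, Soy): Farm 2 can switch to Corn (0 → 1). Not NE.
(Corn, Wheat): Farm 2 can switch to Corn (-2 → 1). Not NE.
(Soy, Barley): Farm 1 gets 4, best alternative 3; Farm 2 gets 0, best alternative -2. No profitable deviation — NE.
(Soy, Corn): Farm 1 can switch to Wheat (-3 → 5). Not NE.
(Soy, Soy): Farm 1 can switch to Corn (4 → 5). Not NE.
(Soy, Wheat): Farm 1 can switch to Corn (-2 → 5). Not NE.
(Wheat, Barley): Farm 1 can switch to Corn (-5 → 3). Not NE.
(Wheat, Corn): Farm 2 can switch to Soy (4 → 5). Not NE.
(Wheat, Soy): Farm 1 can switch to Corn (-5 → 5). Not NE.
(The remaining 5 profiles each have a profitable deviation by the same check.)

Pure NE: (Soy, Barley)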